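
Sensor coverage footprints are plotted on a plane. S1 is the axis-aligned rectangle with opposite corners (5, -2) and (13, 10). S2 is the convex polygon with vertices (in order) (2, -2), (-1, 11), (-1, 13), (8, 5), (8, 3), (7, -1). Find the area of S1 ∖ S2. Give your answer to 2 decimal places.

|S1| = 96, |S1∩S2| = 20.4.
|S1 ∖ S2| = |S1| − |S1∩S2| = 96 − 20.4 = 75.60.

75.60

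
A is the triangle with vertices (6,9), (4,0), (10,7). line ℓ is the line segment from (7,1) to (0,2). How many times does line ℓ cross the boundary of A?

2

The segment meets the boundary at (4.308,1.385), (5.091,1.273).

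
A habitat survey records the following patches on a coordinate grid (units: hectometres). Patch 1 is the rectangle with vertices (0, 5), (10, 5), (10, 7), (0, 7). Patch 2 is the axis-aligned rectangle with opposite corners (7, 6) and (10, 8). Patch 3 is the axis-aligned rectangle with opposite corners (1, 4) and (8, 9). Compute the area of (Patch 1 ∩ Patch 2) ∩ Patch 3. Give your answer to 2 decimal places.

The region (Patch 1 ∩ Patch 2) ∩ Patch 3 is the polygon with vertices (7,6), (7,7), (8,7), (8,6).
By the shoelace formula its area is 1.00.

1.00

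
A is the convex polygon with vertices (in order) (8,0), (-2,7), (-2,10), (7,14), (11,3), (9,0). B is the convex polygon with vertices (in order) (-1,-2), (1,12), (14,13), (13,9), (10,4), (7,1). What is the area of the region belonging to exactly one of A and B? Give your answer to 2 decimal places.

80.04

|A| = 104, |B| = 138.5, |A∩B| = 81.2307.
|A △ B| = |A| + |B| − 2·|A∩B| = 104 + 138.5 − 162.4613 = 80.04.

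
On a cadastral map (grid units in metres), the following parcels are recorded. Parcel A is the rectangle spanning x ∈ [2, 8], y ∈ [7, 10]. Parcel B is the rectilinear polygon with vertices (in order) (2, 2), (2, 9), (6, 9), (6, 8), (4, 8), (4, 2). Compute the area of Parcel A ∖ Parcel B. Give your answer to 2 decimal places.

|Parcel A| = 18, |Parcel A∩Parcel B| = 6.
|Parcel A ∖ Parcel B| = |Parcel A| − |Parcel A∩Parcel B| = 18 − 6 = 12.00.

12.00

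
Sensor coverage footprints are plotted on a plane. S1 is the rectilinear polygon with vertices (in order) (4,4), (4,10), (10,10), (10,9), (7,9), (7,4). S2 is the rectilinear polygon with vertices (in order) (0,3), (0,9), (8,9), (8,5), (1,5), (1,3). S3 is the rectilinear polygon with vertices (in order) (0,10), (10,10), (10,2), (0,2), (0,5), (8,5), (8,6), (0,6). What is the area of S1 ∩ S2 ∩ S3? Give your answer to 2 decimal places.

9.00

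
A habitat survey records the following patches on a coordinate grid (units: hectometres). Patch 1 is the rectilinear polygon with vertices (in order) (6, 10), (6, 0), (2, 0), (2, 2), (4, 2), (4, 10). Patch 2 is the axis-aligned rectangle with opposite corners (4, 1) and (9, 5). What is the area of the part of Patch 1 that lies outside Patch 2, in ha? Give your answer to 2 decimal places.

|Patch 1| = 24, |Patch 1∩Patch 2| = 8.
|Patch 1 ∖ Patch 2| = |Patch 1| − |Patch 1∩Patch 2| = 24 − 8 = 16.00.

16.00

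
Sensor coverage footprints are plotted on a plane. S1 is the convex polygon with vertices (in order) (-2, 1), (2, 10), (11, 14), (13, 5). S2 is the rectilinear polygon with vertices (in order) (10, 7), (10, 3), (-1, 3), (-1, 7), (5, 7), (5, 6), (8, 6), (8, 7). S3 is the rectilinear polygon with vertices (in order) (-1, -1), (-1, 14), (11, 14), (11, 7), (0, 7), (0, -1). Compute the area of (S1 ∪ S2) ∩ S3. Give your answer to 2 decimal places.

|S1 ∪ S2| = 109.825.
|(S1 ∪ S2) ∩ S3| = 52.60.

52.60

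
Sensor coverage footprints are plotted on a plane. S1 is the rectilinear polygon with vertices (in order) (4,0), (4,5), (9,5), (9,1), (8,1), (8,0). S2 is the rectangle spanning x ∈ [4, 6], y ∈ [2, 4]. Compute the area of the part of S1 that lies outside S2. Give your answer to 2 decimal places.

|S1| = 24, |S1∩S2| = 4.
|S1 ∖ S2| = |S1| − |S1∩S2| = 24 − 4 = 20.00.

20.00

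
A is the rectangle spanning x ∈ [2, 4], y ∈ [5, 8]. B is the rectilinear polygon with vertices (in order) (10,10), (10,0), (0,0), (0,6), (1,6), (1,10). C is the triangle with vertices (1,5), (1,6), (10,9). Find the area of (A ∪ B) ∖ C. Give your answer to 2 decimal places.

91.50

|A ∪ B| = 96.
|(A ∪ B) ∩ C| = 4.5.
|(A ∪ B) ∖ C| = 96 − 4.5 = 91.50.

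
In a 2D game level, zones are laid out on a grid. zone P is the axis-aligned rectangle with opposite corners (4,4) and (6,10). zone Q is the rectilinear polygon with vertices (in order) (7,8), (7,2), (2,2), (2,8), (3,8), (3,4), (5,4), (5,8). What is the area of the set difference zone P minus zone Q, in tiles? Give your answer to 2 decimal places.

|zone P| = 12, |zone P∩zone Q| = 4.
|zone P ∖ zone Q| = |zone P| − |zone P∩zone Q| = 12 − 4 = 8.00.

8.00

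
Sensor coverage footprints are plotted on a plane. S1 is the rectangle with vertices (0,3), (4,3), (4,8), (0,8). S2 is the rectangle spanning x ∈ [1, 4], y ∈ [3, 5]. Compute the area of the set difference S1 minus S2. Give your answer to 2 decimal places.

|S1∩S2|: x∈[1,4], y∈[3,5] → 3·2 = 6.
|S1| = 20.
|S1 ∖ S2| = |S1| − |S1∩S2| = 20 − 6 = 14.00.

14.00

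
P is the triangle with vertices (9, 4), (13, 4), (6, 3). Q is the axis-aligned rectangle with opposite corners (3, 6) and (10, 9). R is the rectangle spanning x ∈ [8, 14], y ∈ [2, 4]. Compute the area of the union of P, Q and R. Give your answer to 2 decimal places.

33.38

By inclusion–exclusion:
Individual areas: |P| = 2, |Q| = 21, |R| = 12.
|P∩Q| = 0.
|P∩R| = 1.619.
|Q∩R| = 0 (no overlap).
|P∩Q∩R| = 0.
|P ∪ Q ∪ R| = 35 − 1.619 + 0 = 33.38.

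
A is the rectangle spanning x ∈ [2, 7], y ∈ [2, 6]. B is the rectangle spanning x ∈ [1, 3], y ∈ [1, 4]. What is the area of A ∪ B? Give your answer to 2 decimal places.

By inclusion–exclusion:
Individual areas: |A| = 20, |B| = 6.
|A∩B|: x∈[2,3], y∈[2,4] → 1·2 = 2.
|A ∪ B| = 26 − 2 = 24.00.

24.00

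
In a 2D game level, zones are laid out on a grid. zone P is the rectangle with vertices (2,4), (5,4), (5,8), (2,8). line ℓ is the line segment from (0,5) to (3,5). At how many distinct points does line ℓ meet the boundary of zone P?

1

The segment meets the boundary at (2,5).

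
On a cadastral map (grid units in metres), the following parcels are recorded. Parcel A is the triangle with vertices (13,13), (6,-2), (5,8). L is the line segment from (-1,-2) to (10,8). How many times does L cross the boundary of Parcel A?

The segment meets the boundary at (5.417,3.833).

1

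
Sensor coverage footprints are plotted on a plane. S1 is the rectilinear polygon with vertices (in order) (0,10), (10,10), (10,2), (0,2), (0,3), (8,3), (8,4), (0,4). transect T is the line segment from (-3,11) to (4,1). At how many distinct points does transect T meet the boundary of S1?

4

The segment meets the boundary at (3.3,2), (2.6,3), (1.9,4), (0,6.714).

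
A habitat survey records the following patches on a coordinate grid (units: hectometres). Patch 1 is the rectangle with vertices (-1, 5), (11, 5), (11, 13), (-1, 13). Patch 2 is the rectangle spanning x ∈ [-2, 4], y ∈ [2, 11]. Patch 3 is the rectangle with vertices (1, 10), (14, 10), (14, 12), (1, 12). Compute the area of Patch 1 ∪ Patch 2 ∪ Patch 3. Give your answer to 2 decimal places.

By inclusion–exclusion:
Individual areas: |Patch 1| = 96, |Patch 2| = 54, |Patch 3| = 26.
|Patch 1∩Patch 2|: x∈[-1,4], y∈[5,11] → 5·6 = 30.
|Patch 1∩Patch 3|: x∈[1,11], y∈[10,12] → 10·2 = 20.
|Patch 2∩Patch 3|: x∈[1,4], y∈[10,11] → 3·1 = 3.
|Patch 1∩Patch 2∩Patch 3| = 3.
|Patch 1 ∪ Patch 2 ∪ Patch 3| = 176 − 53 + 3 = 126.00.

126.00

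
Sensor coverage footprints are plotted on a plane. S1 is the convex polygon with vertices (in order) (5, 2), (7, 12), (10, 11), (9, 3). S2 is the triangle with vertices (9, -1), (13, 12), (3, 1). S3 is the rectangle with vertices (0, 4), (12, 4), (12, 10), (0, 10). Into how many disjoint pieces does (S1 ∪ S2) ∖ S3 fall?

3

(S1 ∪ S2) ∖ S3 splits into 3 disjoint pieces (area 4.8375, area 1.4432, area 23.8308).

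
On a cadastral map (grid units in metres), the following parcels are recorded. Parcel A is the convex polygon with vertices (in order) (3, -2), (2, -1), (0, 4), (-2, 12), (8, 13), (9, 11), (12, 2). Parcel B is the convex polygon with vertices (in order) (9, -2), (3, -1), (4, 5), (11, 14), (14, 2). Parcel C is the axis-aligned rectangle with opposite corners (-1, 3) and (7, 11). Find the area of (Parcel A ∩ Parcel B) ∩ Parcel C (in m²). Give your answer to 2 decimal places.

12.12

The region (Parcel A ∩ Parcel B) ∩ Parcel C is the polygon with vertices (4,5), (7,8.857), (7,3), (3.667,3).
By the shoelace formula its area is 12.12.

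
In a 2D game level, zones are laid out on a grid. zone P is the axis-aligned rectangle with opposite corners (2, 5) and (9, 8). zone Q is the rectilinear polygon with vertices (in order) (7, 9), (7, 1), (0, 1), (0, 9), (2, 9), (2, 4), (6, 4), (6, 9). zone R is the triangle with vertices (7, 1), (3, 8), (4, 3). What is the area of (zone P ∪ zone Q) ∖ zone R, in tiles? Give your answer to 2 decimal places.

48.80

|zone P ∪ zone Q| = 54.
|(zone P ∪ zone Q) ∩ zone R| = 5.2.
|(zone P ∪ zone Q) ∖ zone R| = 54 − 5.2 = 48.80.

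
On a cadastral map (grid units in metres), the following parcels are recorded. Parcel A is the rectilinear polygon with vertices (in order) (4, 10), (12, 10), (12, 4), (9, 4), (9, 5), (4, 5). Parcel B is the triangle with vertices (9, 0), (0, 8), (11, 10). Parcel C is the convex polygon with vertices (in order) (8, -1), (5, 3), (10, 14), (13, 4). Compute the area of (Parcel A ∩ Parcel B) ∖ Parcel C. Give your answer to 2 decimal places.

11.56

|Parcel A ∩ Parcel B| = 28.9455.
|(Parcel A ∩ Parcel B) ∩ Parcel C| = 17.3857.
|(Parcel A ∩ Parcel B) ∖ Parcel C| = 28.9455 − 17.3857 = 11.56.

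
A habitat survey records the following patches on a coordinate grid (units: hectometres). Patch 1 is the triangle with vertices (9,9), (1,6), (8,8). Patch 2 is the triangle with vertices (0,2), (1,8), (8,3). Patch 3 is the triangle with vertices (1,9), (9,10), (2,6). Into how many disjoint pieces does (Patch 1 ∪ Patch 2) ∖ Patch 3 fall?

(Patch 1 ∪ Patch 2) ∖ Patch 3 is a single connected region.

1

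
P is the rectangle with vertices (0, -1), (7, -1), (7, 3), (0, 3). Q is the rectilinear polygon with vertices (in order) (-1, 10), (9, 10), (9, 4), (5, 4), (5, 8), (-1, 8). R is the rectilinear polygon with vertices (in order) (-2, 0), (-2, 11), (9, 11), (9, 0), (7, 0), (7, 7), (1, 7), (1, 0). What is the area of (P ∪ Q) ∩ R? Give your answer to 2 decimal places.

|P ∪ Q| = 64.
|(P ∪ Q) ∩ R| = 33.00.

33.00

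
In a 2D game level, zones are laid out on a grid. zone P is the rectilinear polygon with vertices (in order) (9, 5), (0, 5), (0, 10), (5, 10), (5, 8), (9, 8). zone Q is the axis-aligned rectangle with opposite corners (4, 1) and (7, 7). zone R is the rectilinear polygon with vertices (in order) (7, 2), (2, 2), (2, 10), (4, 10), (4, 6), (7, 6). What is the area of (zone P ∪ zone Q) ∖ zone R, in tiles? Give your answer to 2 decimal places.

27.00

|zone P ∪ zone Q| = 49.
|(zone P ∪ zone Q) ∩ zone R| = 22.
|(zone P ∪ zone Q) ∖ zone R| = 49 − 22 = 27.00.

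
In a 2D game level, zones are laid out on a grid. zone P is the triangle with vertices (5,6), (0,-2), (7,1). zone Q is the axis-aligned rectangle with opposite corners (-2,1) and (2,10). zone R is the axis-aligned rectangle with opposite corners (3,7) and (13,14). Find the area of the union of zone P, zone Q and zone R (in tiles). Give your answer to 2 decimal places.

126.49

By inclusion–exclusion:
Individual areas: |zone P| = 20.5, |zone Q| = 36, |zone R| = 70.
|zone P∩zone Q| = 0.0125.
|zone P∩zone R| = 0.
|zone Q∩zone R| = 0 (no overlap).
|zone P∩zone Q∩zone R| = 0.
|zone P ∪ zone Q ∪ zone R| = 126.5 − 0.0125 + 0 = 126.49.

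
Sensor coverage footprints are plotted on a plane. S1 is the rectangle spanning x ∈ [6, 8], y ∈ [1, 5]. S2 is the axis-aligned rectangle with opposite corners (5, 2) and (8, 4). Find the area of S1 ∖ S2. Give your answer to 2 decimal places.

4.00

|S1∩S2|: x∈[6,8], y∈[2,4] → 2·2 = 4.
|S1| = 8.
|S1 ∖ S2| = |S1| − |S1∩S2| = 8 − 4 = 4.00.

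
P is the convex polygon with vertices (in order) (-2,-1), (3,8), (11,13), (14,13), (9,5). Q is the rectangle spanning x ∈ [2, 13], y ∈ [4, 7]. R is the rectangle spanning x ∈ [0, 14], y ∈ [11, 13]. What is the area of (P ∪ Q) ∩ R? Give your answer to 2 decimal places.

7.95

The region (P ∪ Q) ∩ R is the polygon with vertices (11,13), (14,13), (12.75,11), (7.8,11).
By the shoelace formula its area is 7.95.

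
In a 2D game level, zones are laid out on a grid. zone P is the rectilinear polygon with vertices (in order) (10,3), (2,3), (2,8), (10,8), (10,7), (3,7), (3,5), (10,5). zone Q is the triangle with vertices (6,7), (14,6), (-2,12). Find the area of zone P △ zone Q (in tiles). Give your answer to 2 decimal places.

|zone P| = 26, |zone Q| = 16, |zone P∩zone Q| = 4.4667.
|zone P △ zone Q| = |zone P| + |zone Q| − 2·|zone P∩zone Q| = 26 + 16 − 8.9333 = 33.07.

33.07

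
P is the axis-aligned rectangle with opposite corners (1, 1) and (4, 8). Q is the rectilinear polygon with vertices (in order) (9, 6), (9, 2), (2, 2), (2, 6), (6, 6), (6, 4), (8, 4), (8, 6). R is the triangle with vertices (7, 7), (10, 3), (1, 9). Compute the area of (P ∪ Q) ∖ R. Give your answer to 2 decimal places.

|P ∪ Q| = 37.
|(P ∪ Q) ∩ R| = 1.8333.
|(P ∪ Q) ∖ R| = 37 − 1.8333 = 35.17.

35.17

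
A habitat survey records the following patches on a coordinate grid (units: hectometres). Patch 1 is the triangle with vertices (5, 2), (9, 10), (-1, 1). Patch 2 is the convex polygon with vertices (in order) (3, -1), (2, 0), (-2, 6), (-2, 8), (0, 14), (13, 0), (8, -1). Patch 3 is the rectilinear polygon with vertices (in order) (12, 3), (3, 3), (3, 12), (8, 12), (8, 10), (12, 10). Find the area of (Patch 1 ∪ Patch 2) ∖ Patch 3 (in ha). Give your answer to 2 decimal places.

82.10

|Patch 1 ∪ Patch 2| = 113.0527.
|(Patch 1 ∪ Patch 2) ∩ Patch 3| = 30.9545.
|(Patch 1 ∪ Patch 2) ∖ Patch 3| = 113.0527 − 30.9545 = 82.10.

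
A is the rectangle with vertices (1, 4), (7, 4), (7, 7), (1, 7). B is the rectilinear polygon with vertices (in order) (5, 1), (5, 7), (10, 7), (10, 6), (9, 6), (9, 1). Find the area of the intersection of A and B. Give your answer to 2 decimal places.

The intersection is the polygon with vertices (7,4), (5,4), (5,7), (7,7).
By the shoelace formula its area is 6.00.

6.00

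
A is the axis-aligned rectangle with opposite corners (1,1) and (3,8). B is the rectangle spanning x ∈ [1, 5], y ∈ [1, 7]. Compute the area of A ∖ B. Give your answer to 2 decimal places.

2.00

|A∩B|: x∈[1,3], y∈[1,7] → 2·6 = 12.
|A| = 14.
|A ∖ B| = |A| − |A∩B| = 14 − 12 = 2.00.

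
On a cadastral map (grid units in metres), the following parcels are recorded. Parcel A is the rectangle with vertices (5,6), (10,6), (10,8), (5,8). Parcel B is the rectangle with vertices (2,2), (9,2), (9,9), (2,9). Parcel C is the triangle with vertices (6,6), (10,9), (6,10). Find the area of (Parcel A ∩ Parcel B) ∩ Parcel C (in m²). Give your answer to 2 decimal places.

The region (Parcel A ∩ Parcel B) ∩ Parcel C is the polygon with vertices (8.667,8), (6,6), (6,8).
By the shoelace formula its area is 2.67.

2.67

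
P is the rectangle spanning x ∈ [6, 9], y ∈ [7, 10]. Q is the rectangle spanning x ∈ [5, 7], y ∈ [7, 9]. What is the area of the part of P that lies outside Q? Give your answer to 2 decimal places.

7.00

|P∩Q|: x∈[6,7], y∈[7,9] → 1·2 = 2.
|P| = 9.
|P ∖ Q| = |P| − |P∩Q| = 9 − 2 = 7.00.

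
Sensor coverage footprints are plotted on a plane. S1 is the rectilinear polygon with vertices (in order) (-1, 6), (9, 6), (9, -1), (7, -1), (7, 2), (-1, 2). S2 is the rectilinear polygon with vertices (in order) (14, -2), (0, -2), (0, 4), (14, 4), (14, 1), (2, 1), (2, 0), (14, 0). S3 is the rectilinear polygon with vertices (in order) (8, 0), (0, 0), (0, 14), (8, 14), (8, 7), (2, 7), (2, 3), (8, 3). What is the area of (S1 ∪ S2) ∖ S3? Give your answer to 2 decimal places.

|S1 ∪ S2| = 96.
|(S1 ∪ S2) ∩ S3| = 25.
|(S1 ∪ S2) ∖ S3| = 96 − 25 = 71.00.

71.00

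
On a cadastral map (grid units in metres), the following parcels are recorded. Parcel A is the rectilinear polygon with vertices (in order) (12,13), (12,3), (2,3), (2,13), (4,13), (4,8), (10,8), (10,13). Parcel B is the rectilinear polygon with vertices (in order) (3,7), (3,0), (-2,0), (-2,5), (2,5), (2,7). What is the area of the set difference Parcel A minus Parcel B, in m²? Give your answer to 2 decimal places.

|Parcel A| = 70, |Parcel A∩Parcel B| = 4.
|Parcel A ∖ Parcel B| = |Parcel A| − |Parcel A∩Parcel B| = 70 − 4 = 66.00.

66.00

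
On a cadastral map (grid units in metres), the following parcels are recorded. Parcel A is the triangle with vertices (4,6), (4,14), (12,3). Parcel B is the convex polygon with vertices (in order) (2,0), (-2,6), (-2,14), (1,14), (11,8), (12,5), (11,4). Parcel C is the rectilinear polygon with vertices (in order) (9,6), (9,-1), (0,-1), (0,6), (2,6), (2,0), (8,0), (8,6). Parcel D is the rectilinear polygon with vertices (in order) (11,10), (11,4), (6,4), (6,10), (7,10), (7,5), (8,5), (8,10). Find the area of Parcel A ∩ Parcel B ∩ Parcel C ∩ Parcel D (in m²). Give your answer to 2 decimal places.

1.69

The intersection is the polygon with vertices (8,5), (8,6), (9,6), (9,4.125), (8,4.5).
By the shoelace formula its area is 1.69.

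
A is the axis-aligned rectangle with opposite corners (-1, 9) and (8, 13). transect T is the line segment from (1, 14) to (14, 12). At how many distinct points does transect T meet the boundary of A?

2

The segment meets the boundary at (8,12.923), (7.5,13).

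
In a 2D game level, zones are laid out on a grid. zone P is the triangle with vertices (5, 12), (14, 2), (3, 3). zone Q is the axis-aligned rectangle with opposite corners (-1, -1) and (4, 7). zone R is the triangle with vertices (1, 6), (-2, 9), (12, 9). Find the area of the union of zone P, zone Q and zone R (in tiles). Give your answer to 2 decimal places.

100.48

By inclusion–exclusion:
Individual areas: |zone P| = 50.5, |zone Q| = 40, |zone R| = 21.
|zone P∩zone Q| = 2.2677.
|zone P∩zone R| = 6.5078.
|zone Q∩zone R| = 2.2727.
|zone P∩zone Q∩zone R| = 0.0272.
|zone P ∪ zone Q ∪ zone R| = 111.5 − 11.0482 + 0.0272 = 100.48.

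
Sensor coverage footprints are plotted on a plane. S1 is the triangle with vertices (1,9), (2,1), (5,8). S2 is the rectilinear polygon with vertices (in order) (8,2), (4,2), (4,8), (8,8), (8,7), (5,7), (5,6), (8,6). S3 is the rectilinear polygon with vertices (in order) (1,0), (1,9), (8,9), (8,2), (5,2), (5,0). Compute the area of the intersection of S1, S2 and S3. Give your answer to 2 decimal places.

The intersection is the polygon with vertices (4,8), (5,8), (4,5.667).
By the shoelace formula its area is 1.17.

1.17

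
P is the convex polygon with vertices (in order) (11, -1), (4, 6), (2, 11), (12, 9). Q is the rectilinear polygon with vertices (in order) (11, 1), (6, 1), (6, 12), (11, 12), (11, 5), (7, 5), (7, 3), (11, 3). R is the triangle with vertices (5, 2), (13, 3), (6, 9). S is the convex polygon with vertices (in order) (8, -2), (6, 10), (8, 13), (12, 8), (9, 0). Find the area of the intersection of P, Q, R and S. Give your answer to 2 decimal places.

8.87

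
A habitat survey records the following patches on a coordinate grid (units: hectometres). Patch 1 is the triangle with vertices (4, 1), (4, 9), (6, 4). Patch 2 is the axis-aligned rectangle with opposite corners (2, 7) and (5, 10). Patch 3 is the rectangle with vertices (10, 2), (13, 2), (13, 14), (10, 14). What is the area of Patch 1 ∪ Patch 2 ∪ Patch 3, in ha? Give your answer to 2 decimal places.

By inclusion–exclusion:
Individual areas: |Patch 1| = 8, |Patch 2| = 9, |Patch 3| = 36.
|Patch 1∩Patch 2| = 0.8.
|Patch 1∩Patch 3| = 0.
|Patch 2∩Patch 3| = 0 (no overlap).
|Patch 1∩Patch 2∩Patch 3| = 0.
|Patch 1 ∪ Patch 2 ∪ Patch 3| = 53 − 0.8 + 0 = 52.20.

52.20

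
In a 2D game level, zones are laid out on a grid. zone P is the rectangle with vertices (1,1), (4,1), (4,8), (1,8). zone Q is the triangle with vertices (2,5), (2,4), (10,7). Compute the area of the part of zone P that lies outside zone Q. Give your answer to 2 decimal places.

19.25

|zone P| = 21, |zone P∩zone Q| = 1.75.
|zone P ∖ zone Q| = |zone P| − |zone P∩zone Q| = 21 − 1.75 = 19.25.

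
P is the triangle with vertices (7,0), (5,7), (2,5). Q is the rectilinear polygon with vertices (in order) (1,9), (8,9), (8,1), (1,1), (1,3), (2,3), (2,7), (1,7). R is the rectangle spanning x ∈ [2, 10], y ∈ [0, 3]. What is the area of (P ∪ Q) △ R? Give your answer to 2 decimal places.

|P ∪ Q| = 52.3571.
|(P ∪ Q) ∩ R| = 12.3571.
|(P ∪ Q) △ R| = 52.3571 + 24 − 24.7143 = 51.64.

51.64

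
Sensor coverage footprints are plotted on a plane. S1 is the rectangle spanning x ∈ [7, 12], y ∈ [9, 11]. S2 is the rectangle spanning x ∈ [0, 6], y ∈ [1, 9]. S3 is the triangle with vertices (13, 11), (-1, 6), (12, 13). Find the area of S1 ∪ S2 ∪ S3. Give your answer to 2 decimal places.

64.92

By inclusion–exclusion:
Individual areas: |S1| = 10, |S2| = 48, |S3| = 16.5.
|S1∩S2| = 0 (no overlap).
|S1∩S3| = 5.7764.
|S2∩S3| = 3.8022.
|S1∩S2∩S3| = 0.
|S1 ∪ S2 ∪ S3| = 74.5 − 9.5786 + 0 = 64.92.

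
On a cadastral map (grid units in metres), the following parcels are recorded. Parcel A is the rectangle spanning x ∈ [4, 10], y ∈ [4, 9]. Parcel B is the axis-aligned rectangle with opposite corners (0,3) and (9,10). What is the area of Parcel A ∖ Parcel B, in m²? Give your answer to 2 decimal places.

5.00

|Parcel A∩Parcel B|: x∈[4,9], y∈[4,9] → 5·5 = 25.
|Parcel A| = 30.
|Parcel A ∖ Parcel B| = |Parcel A| − |Parcel A∩Parcel B| = 30 − 25 = 5.00.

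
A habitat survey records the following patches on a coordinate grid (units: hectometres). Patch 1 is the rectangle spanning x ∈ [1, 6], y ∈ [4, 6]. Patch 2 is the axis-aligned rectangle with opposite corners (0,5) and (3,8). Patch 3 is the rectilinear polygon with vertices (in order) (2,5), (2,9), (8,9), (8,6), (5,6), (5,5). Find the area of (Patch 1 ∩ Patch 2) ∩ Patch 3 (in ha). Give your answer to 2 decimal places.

The region (Patch 1 ∩ Patch 2) ∩ Patch 3 is the polygon with vertices (3,6), (3,5), (2,5), (2,6).
By the shoelace formula its area is 1.00.

1.00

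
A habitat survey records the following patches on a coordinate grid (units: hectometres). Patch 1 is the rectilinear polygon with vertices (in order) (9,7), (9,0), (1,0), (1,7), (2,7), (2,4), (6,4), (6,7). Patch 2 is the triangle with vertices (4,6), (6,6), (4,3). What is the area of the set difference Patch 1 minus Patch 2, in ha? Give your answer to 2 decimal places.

|Patch 1| = 44, |Patch 1∩Patch 2| = 0.3333.
|Patch 1 ∖ Patch 2| = |Patch 1| − |Patch 1∩Patch 2| = 44 − 0.3333 = 43.67.

43.67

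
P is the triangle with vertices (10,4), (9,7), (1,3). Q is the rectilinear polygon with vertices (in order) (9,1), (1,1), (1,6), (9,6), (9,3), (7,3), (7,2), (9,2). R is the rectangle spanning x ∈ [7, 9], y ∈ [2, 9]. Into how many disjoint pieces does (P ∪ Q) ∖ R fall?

(P ∪ Q) ∖ R splits into 2 disjoint pieces (area 1.5556, area 32).

2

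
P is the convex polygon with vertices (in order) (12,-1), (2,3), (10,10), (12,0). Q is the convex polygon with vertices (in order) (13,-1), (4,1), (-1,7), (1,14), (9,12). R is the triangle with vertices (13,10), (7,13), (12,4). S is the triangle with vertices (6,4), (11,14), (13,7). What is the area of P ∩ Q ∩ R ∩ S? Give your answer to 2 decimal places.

1.34

The intersection is the polygon with vertices (10.714,6.429), (10.75,6.25), (9.103,9.215), (9.697,9.735).
By the shoelace formula its area is 1.34.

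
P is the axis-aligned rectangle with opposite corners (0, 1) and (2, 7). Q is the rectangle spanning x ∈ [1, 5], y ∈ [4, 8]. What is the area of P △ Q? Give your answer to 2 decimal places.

|P∩Q|: x∈[1,2], y∈[4,7] → 1·3 = 3.
|P △ Q| = |P| + |Q| − 2·|P∩Q| = 12 + 16 − 6 = 22.00.

22.00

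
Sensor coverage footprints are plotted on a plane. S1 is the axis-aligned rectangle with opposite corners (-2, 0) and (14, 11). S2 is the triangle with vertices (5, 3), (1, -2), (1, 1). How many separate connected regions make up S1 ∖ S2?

S1 ∖ S2 is a single connected region.

1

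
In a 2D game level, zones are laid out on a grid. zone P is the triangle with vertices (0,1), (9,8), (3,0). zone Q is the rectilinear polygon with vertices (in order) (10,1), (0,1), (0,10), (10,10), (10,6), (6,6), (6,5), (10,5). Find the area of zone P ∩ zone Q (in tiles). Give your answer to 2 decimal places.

12.07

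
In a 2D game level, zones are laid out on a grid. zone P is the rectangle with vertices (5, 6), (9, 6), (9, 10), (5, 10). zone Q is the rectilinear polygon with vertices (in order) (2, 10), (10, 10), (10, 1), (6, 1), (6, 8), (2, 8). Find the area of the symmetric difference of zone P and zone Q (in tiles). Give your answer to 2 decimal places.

32.00

|zone P| = 16, |zone Q| = 44, |zone P∩zone Q| = 14.
|zone P △ zone Q| = |zone P| + |zone Q| − 2·|zone P∩zone Q| = 16 + 44 − 28 = 32.00.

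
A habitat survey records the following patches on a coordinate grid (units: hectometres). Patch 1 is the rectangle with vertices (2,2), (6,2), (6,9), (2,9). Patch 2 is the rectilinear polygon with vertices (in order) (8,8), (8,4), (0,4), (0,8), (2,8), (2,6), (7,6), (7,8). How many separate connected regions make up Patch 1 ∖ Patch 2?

Patch 1 ∖ Patch 2 splits into 2 disjoint pieces (area 8, area 12).

2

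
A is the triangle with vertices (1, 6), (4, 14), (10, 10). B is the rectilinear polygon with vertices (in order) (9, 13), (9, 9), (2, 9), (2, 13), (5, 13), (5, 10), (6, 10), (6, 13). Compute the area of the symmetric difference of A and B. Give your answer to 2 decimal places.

|A| = 30, |B| = 25, |A∩B| = 17.1528.
|A △ B| = |A| + |B| − 2·|A∩B| = 30 + 25 − 34.3056 = 20.69.

20.69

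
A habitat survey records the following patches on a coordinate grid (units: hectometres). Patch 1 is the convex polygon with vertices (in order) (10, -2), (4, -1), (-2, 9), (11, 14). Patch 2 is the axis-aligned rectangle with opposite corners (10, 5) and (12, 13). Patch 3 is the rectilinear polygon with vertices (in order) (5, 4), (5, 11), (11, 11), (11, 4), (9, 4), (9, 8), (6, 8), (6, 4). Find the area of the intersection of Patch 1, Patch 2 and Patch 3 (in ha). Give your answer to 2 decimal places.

3.75

The intersection is the polygon with vertices (10,5), (10,11), (10.812,11), (10.438,5).
By the shoelace formula its area is 3.75.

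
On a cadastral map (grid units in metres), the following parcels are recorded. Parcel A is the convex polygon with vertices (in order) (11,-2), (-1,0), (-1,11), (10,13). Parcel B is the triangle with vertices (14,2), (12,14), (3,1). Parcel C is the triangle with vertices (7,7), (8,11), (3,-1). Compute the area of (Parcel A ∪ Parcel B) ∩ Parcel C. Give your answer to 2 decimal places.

4.00

The region (Parcel A ∪ Parcel B) ∩ Parcel C is the polygon with vertices (3.13,-0.688), (8,11), (7,7), (3.154,-0.692).
By the shoelace formula its area is 4.00.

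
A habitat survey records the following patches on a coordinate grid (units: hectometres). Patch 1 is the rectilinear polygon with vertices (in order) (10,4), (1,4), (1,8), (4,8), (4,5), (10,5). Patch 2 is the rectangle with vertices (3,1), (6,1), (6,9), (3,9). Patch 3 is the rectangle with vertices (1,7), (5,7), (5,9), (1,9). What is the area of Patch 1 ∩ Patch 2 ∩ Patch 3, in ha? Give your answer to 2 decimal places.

1.00

The intersection is the polygon with vertices (3,8), (4,8), (4,7), (3,7).
By the shoelace formula its area is 1.00.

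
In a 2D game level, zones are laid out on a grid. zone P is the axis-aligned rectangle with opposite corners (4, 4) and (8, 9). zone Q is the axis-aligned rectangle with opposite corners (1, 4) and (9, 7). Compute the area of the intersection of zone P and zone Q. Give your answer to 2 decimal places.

12.00

|zone P∩zone Q|: x∈[4,8], y∈[4,7] → 4·3 = 12.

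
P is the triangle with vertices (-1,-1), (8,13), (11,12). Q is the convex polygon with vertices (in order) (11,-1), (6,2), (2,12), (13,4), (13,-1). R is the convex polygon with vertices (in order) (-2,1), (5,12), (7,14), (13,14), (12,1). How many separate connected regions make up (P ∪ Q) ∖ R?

(P ∪ Q) ∖ R splits into 3 disjoint pieces (area 2.1048, area 10.1909, area 0.5604).

3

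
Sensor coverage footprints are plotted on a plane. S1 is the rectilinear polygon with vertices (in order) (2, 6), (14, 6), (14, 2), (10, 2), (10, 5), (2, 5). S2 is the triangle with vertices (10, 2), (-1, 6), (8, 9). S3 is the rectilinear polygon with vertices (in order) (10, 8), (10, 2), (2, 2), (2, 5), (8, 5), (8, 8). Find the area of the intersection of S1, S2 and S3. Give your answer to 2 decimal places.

1.00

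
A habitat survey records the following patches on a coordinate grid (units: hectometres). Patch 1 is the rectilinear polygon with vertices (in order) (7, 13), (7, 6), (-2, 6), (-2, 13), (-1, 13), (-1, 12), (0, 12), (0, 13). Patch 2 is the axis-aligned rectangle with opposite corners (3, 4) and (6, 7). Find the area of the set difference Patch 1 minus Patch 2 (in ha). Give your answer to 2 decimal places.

|Patch 1| = 62, |Patch 1∩Patch 2| = 3.
|Patch 1 ∖ Patch 2| = |Patch 1| − |Patch 1∩Patch 2| = 62 − 3 = 59.00.

59.00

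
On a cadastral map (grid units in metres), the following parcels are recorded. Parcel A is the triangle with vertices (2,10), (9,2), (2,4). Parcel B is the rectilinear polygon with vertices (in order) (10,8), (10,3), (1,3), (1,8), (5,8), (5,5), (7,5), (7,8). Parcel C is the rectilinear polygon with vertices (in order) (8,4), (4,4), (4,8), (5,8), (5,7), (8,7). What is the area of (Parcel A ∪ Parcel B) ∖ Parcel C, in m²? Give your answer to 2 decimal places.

33.06

|Parcel A ∪ Parcel B| = 43.1429.
|(Parcel A ∪ Parcel B) ∩ Parcel C| = 10.0804.
|(Parcel A ∪ Parcel B) ∖ Parcel C| = 43.1429 − 10.0804 = 33.06.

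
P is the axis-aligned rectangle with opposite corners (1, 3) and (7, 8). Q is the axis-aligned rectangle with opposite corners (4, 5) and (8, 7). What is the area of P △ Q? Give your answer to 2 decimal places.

|P∩Q|: x∈[4,7], y∈[5,7] → 3·2 = 6.
|P △ Q| = |P| + |Q| − 2·|P∩Q| = 30 + 8 − 12 = 26.00.

26.00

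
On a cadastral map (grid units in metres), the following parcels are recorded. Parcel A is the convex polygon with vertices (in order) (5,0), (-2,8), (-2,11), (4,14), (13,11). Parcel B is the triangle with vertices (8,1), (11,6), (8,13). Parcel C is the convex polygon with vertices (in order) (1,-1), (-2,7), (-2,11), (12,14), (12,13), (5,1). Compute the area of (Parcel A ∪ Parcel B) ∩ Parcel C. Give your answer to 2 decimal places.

|Parcel A ∪ Parcel B| = 122.9077.
|(Parcel A ∪ Parcel B) ∩ Parcel C| = 91.91.

91.91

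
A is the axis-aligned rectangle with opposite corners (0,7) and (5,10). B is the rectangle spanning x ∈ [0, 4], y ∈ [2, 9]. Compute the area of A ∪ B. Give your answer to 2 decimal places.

By inclusion–exclusion:
Individual areas: |A| = 15, |B| = 28.
|A∩B|: x∈[0,4], y∈[7,9] → 4·2 = 8.
|A ∪ B| = 43 − 8 = 35.00.

35.00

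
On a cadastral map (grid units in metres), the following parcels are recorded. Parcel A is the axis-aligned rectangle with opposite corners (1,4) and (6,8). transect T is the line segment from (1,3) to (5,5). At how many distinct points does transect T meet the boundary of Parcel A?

1

The segment meets the boundary at (3,4).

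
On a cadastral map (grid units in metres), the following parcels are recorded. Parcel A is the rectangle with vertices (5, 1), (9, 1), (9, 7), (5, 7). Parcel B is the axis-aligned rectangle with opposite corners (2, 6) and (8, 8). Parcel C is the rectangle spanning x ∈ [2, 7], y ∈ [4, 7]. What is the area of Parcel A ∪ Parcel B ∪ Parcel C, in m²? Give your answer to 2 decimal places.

By inclusion–exclusion:
Individual areas: |Parcel A| = 24, |Parcel B| = 12, |Parcel C| = 15.
|Parcel A∩Parcel B|: x∈[5,8], y∈[6,7] → 3·1 = 3.
|Parcel A∩Parcel C|: x∈[5,7], y∈[4,7] → 2·3 = 6.
|Parcel B∩Parcel C|: x∈[2,7], y∈[6,7] → 5·1 = 5.
|Parcel A∩Parcel B∩Parcel C| = 2.
|Parcel A ∪ Parcel B ∪ Parcel C| = 51 − 14 + 2 = 39.00.

39.00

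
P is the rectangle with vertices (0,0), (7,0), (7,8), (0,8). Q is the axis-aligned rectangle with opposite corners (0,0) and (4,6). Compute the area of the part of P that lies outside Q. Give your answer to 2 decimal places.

32.00

|P∩Q|: x∈[0,4], y∈[0,6] → 4·6 = 24.
|P| = 56.
|P ∖ Q| = |P| − |P∩Q| = 56 − 24 = 32.00.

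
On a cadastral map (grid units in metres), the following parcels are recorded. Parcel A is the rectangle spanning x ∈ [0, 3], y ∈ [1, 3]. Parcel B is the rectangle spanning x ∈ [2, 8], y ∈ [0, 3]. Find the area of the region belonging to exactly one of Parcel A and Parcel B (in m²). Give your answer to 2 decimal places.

20.00

|Parcel A∩Parcel B|: x∈[2,3], y∈[1,3] → 1·2 = 2.
|Parcel A △ Parcel B| = |Parcel A| + |Parcel B| − 2·|Parcel A∩Parcel B| = 6 + 18 − 4 = 20.00.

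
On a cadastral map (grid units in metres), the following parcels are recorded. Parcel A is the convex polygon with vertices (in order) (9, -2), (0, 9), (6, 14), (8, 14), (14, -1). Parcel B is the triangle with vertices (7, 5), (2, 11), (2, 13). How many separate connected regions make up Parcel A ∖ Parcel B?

1

Parcel A ∖ Parcel B is a single connected region.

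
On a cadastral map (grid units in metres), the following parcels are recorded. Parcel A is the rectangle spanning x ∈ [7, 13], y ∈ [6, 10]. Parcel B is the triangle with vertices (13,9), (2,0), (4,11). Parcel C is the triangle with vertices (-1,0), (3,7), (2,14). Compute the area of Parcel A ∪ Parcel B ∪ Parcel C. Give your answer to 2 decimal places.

By inclusion–exclusion:
Individual areas: |Parcel A| = 24, |Parcel B| = 51.5, |Parcel C| = 17.5.
|Parcel A∩Parcel B| = 16.25.
|Parcel A∩Parcel C| = 0.
|Parcel B∩Parcel C| = 0.
|Parcel A∩Parcel B∩Parcel C| = 0.
|Parcel A ∪ Parcel B ∪ Parcel C| = 93 − 16.25 + 0 = 76.75.

76.75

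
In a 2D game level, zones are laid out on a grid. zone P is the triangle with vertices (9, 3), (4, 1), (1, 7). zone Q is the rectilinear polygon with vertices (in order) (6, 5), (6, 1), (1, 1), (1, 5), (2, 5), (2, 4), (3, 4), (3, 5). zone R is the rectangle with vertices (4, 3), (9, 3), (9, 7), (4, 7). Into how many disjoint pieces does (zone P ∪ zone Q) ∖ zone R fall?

(zone P ∪ zone Q) ∖ zone R is a single connected region.

1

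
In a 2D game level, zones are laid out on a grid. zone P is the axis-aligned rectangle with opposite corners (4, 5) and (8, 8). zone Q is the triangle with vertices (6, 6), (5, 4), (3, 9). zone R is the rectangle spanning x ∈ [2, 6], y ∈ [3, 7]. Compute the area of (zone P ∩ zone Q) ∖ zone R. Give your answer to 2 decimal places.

|zone P ∩ zone Q| = 3.3.
|(zone P ∩ zone Q) ∩ zone R| = 2.8.
|(zone P ∩ zone Q) ∖ zone R| = 3.3 − 2.8 = 0.50.

0.50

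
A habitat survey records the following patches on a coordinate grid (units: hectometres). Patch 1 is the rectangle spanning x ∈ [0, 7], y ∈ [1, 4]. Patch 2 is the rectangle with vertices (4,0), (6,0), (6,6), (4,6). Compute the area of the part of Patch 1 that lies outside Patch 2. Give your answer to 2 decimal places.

15.00

|Patch 1∩Patch 2|: x∈[4,6], y∈[1,4] → 2·3 = 6.
|Patch 1| = 21.
|Patch 1 ∖ Patch 2| = |Patch 1| − |Patch 1∩Patch 2| = 21 − 6 = 15.00.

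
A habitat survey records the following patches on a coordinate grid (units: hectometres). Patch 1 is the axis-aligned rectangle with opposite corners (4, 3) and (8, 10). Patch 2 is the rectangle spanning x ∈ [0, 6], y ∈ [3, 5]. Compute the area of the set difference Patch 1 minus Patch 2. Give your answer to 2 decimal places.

24.00

|Patch 1∩Patch 2|: x∈[4,6], y∈[3,5] → 2·2 = 4.
|Patch 1| = 28.
|Patch 1 ∖ Patch 2| = |Patch 1| − |Patch 1∩Patch 2| = 28 − 4 = 24.00.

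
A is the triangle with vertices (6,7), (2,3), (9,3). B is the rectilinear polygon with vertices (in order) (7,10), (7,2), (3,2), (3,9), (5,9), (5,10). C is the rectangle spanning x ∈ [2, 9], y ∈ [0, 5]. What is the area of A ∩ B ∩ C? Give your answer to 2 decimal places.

7.50

The intersection is the polygon with vertices (7,3), (3,3), (3,4), (4,5), (7,5).
By the shoelace formula its area is 7.50.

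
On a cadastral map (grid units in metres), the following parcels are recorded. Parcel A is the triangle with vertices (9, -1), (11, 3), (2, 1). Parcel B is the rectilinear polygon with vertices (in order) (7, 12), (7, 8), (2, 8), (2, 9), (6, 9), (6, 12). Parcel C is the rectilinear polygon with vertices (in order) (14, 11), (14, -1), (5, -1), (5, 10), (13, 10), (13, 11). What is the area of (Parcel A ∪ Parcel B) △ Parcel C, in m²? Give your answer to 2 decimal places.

90.57

|Parcel A ∪ Parcel B| = 24.
|(Parcel A ∪ Parcel B) ∩ Parcel C| = 16.7143.
|(Parcel A ∪ Parcel B) △ Parcel C| = 24 + 100 − 33.4286 = 90.57.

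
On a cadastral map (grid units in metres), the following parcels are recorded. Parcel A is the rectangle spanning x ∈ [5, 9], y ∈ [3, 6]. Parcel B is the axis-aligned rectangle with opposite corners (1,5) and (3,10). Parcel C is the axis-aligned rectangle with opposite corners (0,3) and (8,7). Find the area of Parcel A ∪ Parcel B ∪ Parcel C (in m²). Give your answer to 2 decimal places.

41.00

By inclusion–exclusion:
Individual areas: |Parcel A| = 12, |Parcel B| = 10, |Parcel C| = 32.
|Parcel A∩Parcel B| = 0 (no overlap).
|Parcel A∩Parcel C|: x∈[5,8], y∈[3,6] → 3·3 = 9.
|Parcel B∩Parcel C|: x∈[1,3], y∈[5,7] → 2·2 = 4.
|Parcel A∩Parcel B∩Parcel C| = 0.
|Parcel A ∪ Parcel B ∪ Parcel C| = 54 − 13 + 0 = 41.00.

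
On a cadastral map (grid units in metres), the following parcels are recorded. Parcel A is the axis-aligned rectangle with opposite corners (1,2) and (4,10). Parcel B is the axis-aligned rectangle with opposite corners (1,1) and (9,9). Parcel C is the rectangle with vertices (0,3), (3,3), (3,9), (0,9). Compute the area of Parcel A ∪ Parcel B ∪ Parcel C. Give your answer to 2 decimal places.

73.00

By inclusion–exclusion:
Individual areas: |Parcel A| = 24, |Parcel B| = 64, |Parcel C| = 18.
|Parcel A∩Parcel B|: x∈[1,4], y∈[2,9] → 3·7 = 21.
|Parcel A∩Parcel C|: x∈[1,3], y∈[3,9] → 2·6 = 12.
|Parcel B∩Parcel C|: x∈[1,3], y∈[3,9] → 2·6 = 12.
|Parcel A∩Parcel B∩Parcel C| = 12.
|Parcel A ∪ Parcel B ∪ Parcel C| = 106 − 45 + 12 = 73.00.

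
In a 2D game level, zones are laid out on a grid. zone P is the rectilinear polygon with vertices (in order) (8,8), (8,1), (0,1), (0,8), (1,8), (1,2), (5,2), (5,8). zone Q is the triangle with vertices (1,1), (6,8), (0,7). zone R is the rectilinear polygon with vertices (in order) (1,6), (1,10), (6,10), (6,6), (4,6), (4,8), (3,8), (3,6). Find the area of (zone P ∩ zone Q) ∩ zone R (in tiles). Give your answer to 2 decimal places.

0.62

|zone P ∩ zone Q| = 4.0571.
|(zone P ∩ zone Q) ∩ zone R| = 0.62.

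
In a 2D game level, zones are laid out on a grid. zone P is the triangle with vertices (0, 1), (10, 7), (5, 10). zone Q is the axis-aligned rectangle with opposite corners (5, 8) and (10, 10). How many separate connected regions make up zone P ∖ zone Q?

1

zone P ∖ zone Q is a single connected region.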